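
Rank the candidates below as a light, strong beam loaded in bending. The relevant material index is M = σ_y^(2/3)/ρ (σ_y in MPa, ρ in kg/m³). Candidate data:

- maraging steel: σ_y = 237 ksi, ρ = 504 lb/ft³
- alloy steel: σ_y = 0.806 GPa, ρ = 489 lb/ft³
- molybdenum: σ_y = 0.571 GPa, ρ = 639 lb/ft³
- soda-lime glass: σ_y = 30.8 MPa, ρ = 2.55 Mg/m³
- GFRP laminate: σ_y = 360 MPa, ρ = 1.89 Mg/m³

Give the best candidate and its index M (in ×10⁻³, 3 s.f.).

Convert each candidate to consistent units, then evaluate M:
  maraging steel: σ_y = 1634 MPa, ρ = 8073 kg/m³
  alloy steel: σ_y = 806.0 MPa, ρ = 7833 kg/m³
  molybdenum: σ_y = 571.0 MPa, ρ = 10240 kg/m³
  soda-lime glass: σ_y = 30.80 MPa, ρ = 2550 kg/m³
  GFRP laminate: σ_y = 360.0 MPa, ρ = 1890 kg/m³
  GFRP laminate: M = 26.8×10⁻³
  maraging steel: M = 17.2×10⁻³
  alloy steel: M = 11.1×10⁻³
  molybdenum: M = 6.72×10⁻³
  soda-lime glass: M = 3.85×10⁻³
The maximum is for GFRP laminate.

GFRP laminate, M = 26.8×10⁻³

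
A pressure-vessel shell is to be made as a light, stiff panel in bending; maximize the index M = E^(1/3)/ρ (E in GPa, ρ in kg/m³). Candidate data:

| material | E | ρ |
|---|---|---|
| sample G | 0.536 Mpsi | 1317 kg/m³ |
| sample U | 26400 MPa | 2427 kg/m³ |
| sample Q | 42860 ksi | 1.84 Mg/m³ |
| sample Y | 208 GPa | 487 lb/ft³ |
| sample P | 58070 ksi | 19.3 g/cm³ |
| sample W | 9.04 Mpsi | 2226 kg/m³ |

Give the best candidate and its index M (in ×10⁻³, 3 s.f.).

Convert each candidate to consistent units, then evaluate M:
  sample G: E = 3.696 GPa, ρ = 1317 kg/m³
  sample U: E = 26.40 GPa, ρ = 2427 kg/m³
  sample Q: E = 295.5 GPa, ρ = 1840 kg/m³
  sample Y: E = 208.0 GPa, ρ = 7801 kg/m³
  sample P: E = 400.4 GPa, ρ = 19300 kg/m³
  sample W: E = 62.33 GPa, ρ = 2226 kg/m³
  sample Q: M = 3.62×10⁻³
  sample W: M = 1.78×10⁻³
  sample U: M = 1.23×10⁻³
  sample G: M = 1.17×10⁻³
  sample Y: M = 0.760×10⁻³
  sample P: M = 0.382×10⁻³
The maximum is for sample Q.

sample Q, M = 3.62×10⁻³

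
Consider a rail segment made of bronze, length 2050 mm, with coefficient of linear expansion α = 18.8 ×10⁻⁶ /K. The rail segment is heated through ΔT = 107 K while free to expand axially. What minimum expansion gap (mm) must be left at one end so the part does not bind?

ΔL = α·L₀·ΔT = 18.8×10⁻⁶ × 2050 mm × 107.0 K = 4.12 mm.

4.12 mm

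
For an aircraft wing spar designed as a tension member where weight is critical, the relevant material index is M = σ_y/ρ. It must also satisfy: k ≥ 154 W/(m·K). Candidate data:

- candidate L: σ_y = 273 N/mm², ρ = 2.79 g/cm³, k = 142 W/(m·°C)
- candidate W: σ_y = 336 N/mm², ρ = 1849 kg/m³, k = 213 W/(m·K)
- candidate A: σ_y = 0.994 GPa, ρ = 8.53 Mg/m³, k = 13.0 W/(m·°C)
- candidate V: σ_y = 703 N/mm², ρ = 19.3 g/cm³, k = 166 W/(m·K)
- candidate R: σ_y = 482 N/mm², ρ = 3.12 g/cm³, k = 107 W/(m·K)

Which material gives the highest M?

candidate W

Screen on constraints: k ≥ 154 W/(m·K). Survivors: candidate W, candidate V.
Normalizing units and computing the index:
  candidate W: σ_y = 336.0 MPa, ρ = 1849 kg/m³
  candidate V: σ_y = 703.0 MPa, ρ = 19300 kg/m³
  candidate W: M = 182 kN·m/kg
  candidate V: M = 36.4 kN·m/kg
Candidate W ranks first.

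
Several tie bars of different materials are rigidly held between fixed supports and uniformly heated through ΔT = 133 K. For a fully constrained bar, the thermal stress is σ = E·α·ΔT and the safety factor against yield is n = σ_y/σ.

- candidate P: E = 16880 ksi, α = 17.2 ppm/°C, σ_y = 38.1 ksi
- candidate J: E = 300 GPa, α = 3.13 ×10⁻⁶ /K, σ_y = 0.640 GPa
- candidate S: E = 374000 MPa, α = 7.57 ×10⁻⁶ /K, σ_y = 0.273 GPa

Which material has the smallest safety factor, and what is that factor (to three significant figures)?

candidate S, n = 0.725

Per material, after unit conversion:
  candidate P: E = 116.4, α = 17.2, σ_y = 262.7 → σ = 266 MPa, n = 0.987
  candidate J: E = 300.0, α = 3.13, σ_y = 640.0 → σ = 125 MPa, n = 5.12
  candidate S: E = 374.0, α = 7.57, σ_y = 273.0 → σ = 377 MPa, n = 0.725
Smallest n: candidate S with n = 0.725.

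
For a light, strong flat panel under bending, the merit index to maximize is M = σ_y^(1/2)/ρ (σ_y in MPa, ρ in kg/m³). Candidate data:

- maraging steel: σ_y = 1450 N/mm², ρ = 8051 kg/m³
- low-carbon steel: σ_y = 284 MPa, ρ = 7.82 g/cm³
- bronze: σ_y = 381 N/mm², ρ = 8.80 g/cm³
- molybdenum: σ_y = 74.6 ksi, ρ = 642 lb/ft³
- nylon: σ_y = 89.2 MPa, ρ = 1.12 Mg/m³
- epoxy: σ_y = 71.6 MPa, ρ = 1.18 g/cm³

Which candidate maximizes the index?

In SI units:
  maraging steel: σ_y = 1450 MPa, ρ = 8051 kg/m³
  low-carbon steel: σ_y = 284.0 MPa, ρ = 7820 kg/m³
  bronze: σ_y = 381.0 MPa, ρ = 8800 kg/m³
  molybdenum: σ_y = 514.3 MPa, ρ = 10280 kg/m³
  nylon: σ_y = 89.20 MPa, ρ = 1120 kg/m³
  epoxy: σ_y = 71.60 MPa, ρ = 1180 kg/m³
  nylon: M = 8.43×10⁻³
  epoxy: M = 7.17×10⁻³
  maraging steel: M = 4.73×10⁻³
  bronze: M = 2.22×10⁻³
  molybdenum: M = 2.21×10⁻³
  low-carbon steel: M = 2.16×10⁻³
The maximum is for nylon.

nylon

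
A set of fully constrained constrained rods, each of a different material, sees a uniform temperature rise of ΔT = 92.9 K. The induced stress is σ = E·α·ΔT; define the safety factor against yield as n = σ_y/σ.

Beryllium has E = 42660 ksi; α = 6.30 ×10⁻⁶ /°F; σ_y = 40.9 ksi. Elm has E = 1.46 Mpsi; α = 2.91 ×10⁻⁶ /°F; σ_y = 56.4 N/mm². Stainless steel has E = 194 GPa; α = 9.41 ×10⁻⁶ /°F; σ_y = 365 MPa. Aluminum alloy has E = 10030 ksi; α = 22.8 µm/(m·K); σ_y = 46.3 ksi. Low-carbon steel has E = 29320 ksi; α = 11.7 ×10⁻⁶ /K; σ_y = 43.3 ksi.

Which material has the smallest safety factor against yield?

beryllium

Converting E to GPa, α to ×10⁻⁶/K, σ_y to MPa, then σ and n for each:
  beryllium: E = 294.1, α = 11.3, σ_y = 282.0 → σ = 310 MPa, n = 0.910
  elm: E = 10.07, α = 5.24, σ_y = 56.40 → σ = 4.90 MPa, n = 11.5
  stainless steel: E = 194.0, α = 16.9, σ_y = 365.0 → σ = 305 MPa, n = 1.20
  aluminum alloy: E = 69.15, α = 22.8, σ_y = 319.2 → σ = 146 MPa, n = 2.18
  low-carbon steel: E = 202.2, α = 11.7, σ_y = 298.5 → σ = 220 MPa, n = 1.36
Smallest n: beryllium with n = 0.910.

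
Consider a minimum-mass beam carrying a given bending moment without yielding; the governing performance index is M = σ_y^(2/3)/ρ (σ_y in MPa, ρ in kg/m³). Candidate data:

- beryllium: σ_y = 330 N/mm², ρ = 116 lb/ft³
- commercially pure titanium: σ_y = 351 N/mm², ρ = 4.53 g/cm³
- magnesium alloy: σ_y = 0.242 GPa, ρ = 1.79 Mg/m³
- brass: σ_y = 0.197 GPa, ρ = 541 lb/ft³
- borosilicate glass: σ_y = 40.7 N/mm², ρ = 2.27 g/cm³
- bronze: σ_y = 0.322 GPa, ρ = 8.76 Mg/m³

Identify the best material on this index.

beryllium

After converting to SI:
  beryllium: σ_y = 330.0 MPa, ρ = 1858 kg/m³
  commercially pure titanium: σ_y = 351.0 MPa, ρ = 4530 kg/m³
  magnesium alloy: σ_y = 242.0 MPa, ρ = 1790 kg/m³
  brass: σ_y = 197.0 MPa, ρ = 8666 kg/m³
  borosilicate glass: σ_y = 40.70 MPa, ρ = 2270 kg/m³
  bronze: σ_y = 322.0 MPa, ρ = 8760 kg/m³
  beryllium: M = 25.7×10⁻³
  magnesium alloy: M = 21.7×10⁻³
  commercially pure titanium: M = 11.0×10⁻³
  bronze: M = 5.36×10⁻³
  borosilicate glass: M = 5.21×10⁻³
  brass: M = 3.91×10⁻³
The maximum is for beryllium.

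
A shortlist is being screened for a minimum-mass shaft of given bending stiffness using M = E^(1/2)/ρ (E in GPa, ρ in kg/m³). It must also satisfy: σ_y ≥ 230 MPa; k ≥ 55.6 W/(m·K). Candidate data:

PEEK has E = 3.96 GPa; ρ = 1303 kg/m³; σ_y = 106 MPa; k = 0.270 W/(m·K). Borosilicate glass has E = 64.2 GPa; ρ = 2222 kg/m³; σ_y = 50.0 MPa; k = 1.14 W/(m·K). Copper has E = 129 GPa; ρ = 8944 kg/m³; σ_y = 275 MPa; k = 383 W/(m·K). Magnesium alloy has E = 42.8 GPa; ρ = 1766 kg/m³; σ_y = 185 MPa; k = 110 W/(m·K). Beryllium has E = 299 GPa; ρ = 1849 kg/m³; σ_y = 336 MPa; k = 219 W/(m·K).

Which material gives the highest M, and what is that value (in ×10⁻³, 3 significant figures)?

Screen on constraints: σ_y ≥ 230 MPa; k ≥ 55.6 W/(m·K). Survivors: copper, beryllium.
Per-candidate index values:
  beryllium: M = 9.35×10⁻³
  copper: M = 1.27×10⁻³
The maximum is for beryllium.

beryllium, M = 9.35×10⁻³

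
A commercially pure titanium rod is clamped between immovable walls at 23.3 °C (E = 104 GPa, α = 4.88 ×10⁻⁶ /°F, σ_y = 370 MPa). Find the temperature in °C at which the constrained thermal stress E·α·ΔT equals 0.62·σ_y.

α = 4.88×10⁻⁶/°F × 9/5 = 8.78×10⁻⁶/K.
E·α·ΔT = 229.4 MPa ⇒ ΔT = 229.4 / (104.0×10³ × 8.78×10⁻⁶) = 251.1 K.
T = 23.3 + 251.1 = 274.4 °C.

274 °C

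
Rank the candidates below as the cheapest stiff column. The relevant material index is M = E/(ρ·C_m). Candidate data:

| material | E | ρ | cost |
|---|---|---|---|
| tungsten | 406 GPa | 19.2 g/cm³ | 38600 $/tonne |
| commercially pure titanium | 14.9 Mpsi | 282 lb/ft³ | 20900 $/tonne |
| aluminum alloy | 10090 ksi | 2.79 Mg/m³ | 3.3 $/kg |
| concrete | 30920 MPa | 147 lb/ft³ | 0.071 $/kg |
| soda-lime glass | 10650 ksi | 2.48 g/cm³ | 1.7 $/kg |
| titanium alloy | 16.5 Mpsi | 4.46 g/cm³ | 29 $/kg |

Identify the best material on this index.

Convert each candidate to consistent units, then evaluate M:
  tungsten: E = 406.0 GPa, ρ = 19200 kg/m³, cost = 38.60 $/kg
  commercially pure titanium: E = 102.7 GPa, ρ = 4517 kg/m³, cost = 20.90 $/kg
  aluminum alloy: E = 69.57 GPa, ρ = 2790 kg/m³, cost = 3.300 $/kg
  concrete: E = 30.92 GPa, ρ = 2355 kg/m³, cost = 0.07100 $/kg
  soda-lime glass: E = 73.43 GPa, ρ = 2480 kg/m³, cost = 1.700 $/kg
  titanium alloy: E = 113.8 GPa, ρ = 4460 kg/m³, cost = 29.00 $/kg
  concrete: M = 185 MN·m per $
  soda-lime glass: M = 17.4 MN·m per $
  aluminum alloy: M = 7.56 MN·m per $
  commercially pure titanium: M = 1.09 MN·m per $
  titanium alloy: M = 0.880 MN·m per $
  tungsten: M = 0.548 MN·m per $
Highest index: concrete.

concrete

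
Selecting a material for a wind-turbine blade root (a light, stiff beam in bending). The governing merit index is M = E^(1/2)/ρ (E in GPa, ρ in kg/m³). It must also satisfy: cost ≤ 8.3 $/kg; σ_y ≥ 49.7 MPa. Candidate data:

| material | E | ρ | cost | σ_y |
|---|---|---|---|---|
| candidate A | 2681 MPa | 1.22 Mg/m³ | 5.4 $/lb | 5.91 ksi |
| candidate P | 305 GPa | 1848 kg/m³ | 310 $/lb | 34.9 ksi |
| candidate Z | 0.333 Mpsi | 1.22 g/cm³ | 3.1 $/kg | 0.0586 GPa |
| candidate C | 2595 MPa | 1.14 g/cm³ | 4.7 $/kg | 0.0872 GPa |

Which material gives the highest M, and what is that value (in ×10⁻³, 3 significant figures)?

Screen on constraints: cost ≤ 8.3 $/kg; σ_y ≥ 49.7 MPa. Survivors: candidate Z, candidate C.
Convert each candidate to consistent units, then evaluate M:
  candidate Z: E = 2.296 GPa, ρ = 1220 kg/m³
  candidate C: E = 2.595 GPa, ρ = 1140 kg/m³
  candidate C: M = 1.41×10⁻³
  candidate Z: M = 1.24×10⁻³
Candidate C has the largest M.

candidate C, M = 1.41×10⁻³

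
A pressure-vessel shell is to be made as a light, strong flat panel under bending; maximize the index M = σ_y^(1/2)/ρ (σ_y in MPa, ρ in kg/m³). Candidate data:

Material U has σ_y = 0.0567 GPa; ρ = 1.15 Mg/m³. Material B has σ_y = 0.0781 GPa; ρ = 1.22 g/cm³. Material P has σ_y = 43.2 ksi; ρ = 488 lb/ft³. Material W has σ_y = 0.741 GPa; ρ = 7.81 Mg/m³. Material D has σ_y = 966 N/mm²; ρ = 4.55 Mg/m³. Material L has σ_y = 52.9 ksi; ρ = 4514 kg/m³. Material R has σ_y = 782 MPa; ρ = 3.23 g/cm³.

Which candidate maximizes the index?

Convert each candidate to consistent units, then evaluate M:
  material U: σ_y = 56.70 MPa, ρ = 1150 kg/m³
  material B: σ_y = 78.10 MPa, ρ = 1220 kg/m³
  material P: σ_y = 297.9 MPa, ρ = 7817 kg/m³
  material W: σ_y = 741.0 MPa, ρ = 7810 kg/m³
  material D: σ_y = 966.0 MPa, ρ = 4550 kg/m³
  material L: σ_y = 364.7 MPa, ρ = 4514 kg/m³
  material R: σ_y = 782.0 MPa, ρ = 3230 kg/m³
  material R: M = 8.66×10⁻³
  material B: M = 7.24×10⁻³
  material D: M = 6.83×10⁻³
  material U: M = 6.55×10⁻³
  material L: M = 4.23×10⁻³
  material W: M = 3.49×10⁻³
  material P: M = 2.21×10⁻³
The maximum is for material R.

material R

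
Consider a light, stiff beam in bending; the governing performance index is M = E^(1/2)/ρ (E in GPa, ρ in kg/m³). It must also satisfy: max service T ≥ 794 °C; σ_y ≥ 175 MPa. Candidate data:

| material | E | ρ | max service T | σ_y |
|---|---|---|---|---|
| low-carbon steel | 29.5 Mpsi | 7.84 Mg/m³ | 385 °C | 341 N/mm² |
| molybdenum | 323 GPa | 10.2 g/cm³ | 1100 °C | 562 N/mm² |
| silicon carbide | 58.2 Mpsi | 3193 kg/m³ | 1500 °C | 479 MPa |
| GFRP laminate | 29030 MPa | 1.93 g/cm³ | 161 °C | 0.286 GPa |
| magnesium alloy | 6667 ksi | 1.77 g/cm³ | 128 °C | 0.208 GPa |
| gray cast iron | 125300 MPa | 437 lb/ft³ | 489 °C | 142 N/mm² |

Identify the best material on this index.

silicon carbide

Screen on constraints: max service T ≥ 794 °C; σ_y ≥ 175 MPa. Survivors: molybdenum, silicon carbide.
After converting to SI:
  molybdenum: E = 323.0 GPa, ρ = 10200 kg/m³
  silicon carbide: E = 401.3 GPa, ρ = 3193 kg/m³
  silicon carbide: M = 6.27×10⁻³
  molybdenum: M = 1.76×10⁻³
Silicon carbide ranks first.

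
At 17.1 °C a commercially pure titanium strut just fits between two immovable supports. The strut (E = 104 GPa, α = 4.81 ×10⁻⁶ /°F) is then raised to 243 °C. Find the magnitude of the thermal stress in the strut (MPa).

α = 4.81×10⁻⁶/°F × 9/5 = 8.66×10⁻⁶/K.
ΔT = 225.9 K. Constrained thermal stress σ = E·α·ΔT = 104.0×10³ MPa × 8.66×10⁻⁶ × 225.9 = 203 MPa (compressive).

203 MPa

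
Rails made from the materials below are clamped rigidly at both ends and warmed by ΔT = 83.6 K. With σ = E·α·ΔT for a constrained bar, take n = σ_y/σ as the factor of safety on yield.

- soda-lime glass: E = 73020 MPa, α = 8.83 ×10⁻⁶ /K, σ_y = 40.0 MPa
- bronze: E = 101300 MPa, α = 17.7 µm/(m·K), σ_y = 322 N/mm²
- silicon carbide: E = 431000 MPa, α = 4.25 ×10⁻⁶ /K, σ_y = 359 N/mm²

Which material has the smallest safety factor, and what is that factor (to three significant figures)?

Per material, after unit conversion:
  soda-lime glass: E = 73.02, α = 8.83, σ_y = 40.00 → σ = 53.9 MPa, n = 0.742
  bronze: E = 101.3, α = 17.7, σ_y = 322.0 → σ = 150 MPa, n = 2.15
  silicon carbide: E = 431.0, α = 4.25, σ_y = 359.0 → σ = 153 MPa, n = 2.34
Smallest n: soda-lime glass with n = 0.742.

soda-lime glass, n = 0.742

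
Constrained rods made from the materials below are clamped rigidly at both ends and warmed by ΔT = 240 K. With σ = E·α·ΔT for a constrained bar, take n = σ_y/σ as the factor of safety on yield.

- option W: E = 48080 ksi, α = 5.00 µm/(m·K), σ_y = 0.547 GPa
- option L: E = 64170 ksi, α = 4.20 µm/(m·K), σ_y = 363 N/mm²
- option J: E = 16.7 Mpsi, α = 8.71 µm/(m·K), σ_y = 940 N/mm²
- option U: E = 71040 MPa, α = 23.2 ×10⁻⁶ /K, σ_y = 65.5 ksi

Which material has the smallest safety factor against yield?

Converting E to GPa, α to ×10⁻⁶/K, σ_y to MPa, then σ and n for each:
  option W: E = 331.5, α = 5.00, σ_y = 547.0 → σ = 398 MPa, n = 1.38
  option L: E = 442.4, α = 4.20, σ_y = 363.0 → σ = 446 MPa, n = 0.814
  option J: E = 115.1, α = 8.71, σ_y = 940.0 → σ = 241 MPa, n = 3.91
  option U: E = 71.04, α = 23.2, σ_y = 451.6 → σ = 396 MPa, n = 1.14
Smallest n: option L with n = 0.814.

option L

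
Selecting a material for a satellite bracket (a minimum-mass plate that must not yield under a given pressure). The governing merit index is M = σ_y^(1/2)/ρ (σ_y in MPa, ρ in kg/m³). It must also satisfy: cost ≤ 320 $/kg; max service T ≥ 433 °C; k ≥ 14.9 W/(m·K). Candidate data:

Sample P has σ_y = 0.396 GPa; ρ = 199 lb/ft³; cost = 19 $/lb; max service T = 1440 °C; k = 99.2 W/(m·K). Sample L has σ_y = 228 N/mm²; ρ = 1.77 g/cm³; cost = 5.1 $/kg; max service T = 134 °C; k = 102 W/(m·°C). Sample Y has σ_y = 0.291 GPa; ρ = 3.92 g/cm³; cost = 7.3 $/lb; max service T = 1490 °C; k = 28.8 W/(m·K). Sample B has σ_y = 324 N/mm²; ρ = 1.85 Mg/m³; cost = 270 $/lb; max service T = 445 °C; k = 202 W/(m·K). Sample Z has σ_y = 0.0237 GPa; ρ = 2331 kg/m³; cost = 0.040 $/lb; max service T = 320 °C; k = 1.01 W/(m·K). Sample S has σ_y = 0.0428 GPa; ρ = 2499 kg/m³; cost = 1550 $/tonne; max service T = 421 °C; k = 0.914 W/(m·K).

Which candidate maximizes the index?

Screen on constraints: cost ≤ 320 $/kg; max service T ≥ 433 °C; k ≥ 14.9 W/(m·K). Survivors: sample P, sample Y.
After converting to SI:
  sample P: σ_y = 396.0 MPa, ρ = 3188 kg/m³
  sample Y: σ_y = 291.0 MPa, ρ = 3920 kg/m³
  sample P: M = 6.24×10⁻³
  sample Y: M = 4.35×10⁻³
Sample P ranks first.

sample P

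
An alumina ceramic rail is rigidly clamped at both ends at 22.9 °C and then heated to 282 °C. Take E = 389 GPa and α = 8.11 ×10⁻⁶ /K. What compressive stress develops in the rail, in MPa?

817 MPa

ΔT = 259.1 K. Constrained thermal stress σ = E·α·ΔT = 389.0×10³ MPa × 8.11×10⁻⁶ × 259.1 = 817 MPa (compressive).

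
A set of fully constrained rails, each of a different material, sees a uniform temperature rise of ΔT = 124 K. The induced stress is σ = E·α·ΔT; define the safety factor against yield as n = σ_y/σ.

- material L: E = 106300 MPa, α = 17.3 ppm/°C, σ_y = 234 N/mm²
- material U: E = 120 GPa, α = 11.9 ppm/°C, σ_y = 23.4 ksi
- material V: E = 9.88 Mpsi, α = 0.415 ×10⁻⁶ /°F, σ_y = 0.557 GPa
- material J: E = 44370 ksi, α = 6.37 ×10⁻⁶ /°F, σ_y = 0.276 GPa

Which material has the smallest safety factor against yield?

material J

With everything in SI (GPa, ×10⁻⁶/K, MPa):
  material L: E = 106.3, α = 17.3, σ_y = 234.0 → σ = 228 MPa, n = 1.03
  material U: E = 120.0, α = 11.9, σ_y = 161.3 → σ = 177 MPa, n = 0.911
  material V: E = 68.12, α = 0.747, σ_y = 557.0 → σ = 6.31 MPa, n = 88.3
  material J: E = 305.9, α = 11.5, σ_y = 276.0 → σ = 435 MPa, n = 0.635
The minimum is material J at n = 0.635.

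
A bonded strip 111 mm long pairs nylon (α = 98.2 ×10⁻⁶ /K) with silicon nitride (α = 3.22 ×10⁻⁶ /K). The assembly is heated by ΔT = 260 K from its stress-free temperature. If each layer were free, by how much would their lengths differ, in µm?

Δα = |98.2 − 3.22|×10⁻⁶/K = 95.0×10⁻⁶/K.
ΔL_mismatch = Δα·L·ΔT = 95.0×10⁻⁶ × 111.0 mm × 260.0 K = 2740 µm.

2740 µm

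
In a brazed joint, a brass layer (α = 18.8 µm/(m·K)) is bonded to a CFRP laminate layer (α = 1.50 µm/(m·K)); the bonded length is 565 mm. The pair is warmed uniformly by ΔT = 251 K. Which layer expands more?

α(brass) = 18.8×10⁻⁶/K vs α(CFRP laminate) = 1.50×10⁻⁶/K.
Higher α expands more for the same ΔT: brass.

brass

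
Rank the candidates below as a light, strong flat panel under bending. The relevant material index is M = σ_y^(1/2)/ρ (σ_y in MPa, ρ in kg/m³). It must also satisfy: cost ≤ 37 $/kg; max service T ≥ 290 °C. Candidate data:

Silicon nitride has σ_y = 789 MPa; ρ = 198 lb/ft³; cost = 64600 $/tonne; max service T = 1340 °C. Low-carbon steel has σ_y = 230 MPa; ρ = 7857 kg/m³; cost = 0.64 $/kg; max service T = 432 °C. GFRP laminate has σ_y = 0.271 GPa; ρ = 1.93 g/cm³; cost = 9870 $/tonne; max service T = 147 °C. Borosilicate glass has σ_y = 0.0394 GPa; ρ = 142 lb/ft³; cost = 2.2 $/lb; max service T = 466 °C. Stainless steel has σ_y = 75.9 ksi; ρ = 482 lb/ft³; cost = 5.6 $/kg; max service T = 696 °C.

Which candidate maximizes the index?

stainless steel

Screen on constraints: cost ≤ 37 $/kg; max service T ≥ 290 °C. Survivors: low-carbon steel, borosilicate glass, stainless steel.
Convert each candidate to consistent units, then evaluate M:
  low-carbon steel: σ_y = 230.0 MPa, ρ = 7857 kg/m³
  borosilicate glass: σ_y = 39.40 MPa, ρ = 2275 kg/m³
  stainless steel: σ_y = 523.3 MPa, ρ = 7721 kg/m³
  stainless steel: M = 2.96×10⁻³
  borosilicate glass: M = 2.76×10⁻³
  low-carbon steel: M = 1.93×10⁻³
Stainless steel has the largest M.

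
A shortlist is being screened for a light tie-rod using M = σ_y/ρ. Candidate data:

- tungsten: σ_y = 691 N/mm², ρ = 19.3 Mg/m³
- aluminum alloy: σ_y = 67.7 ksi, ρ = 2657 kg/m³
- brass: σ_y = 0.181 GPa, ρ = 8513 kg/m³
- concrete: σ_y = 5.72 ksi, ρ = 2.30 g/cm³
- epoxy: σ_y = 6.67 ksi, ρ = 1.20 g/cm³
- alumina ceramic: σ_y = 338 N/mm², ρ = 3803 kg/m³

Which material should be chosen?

aluminum alloy

Convert each candidate to consistent units, then evaluate M:
  tungsten: σ_y = 691.0 MPa, ρ = 19300 kg/m³
  aluminum alloy: σ_y = 466.8 MPa, ρ = 2657 kg/m³
  brass: σ_y = 181.0 MPa, ρ = 8513 kg/m³
  concrete: σ_y = 39.44 MPa, ρ = 2300 kg/m³
  epoxy: σ_y = 45.99 MPa, ρ = 1200 kg/m³
  alumina ceramic: σ_y = 338.0 MPa, ρ = 3803 kg/m³
  aluminum alloy: M = 176 kN·m/kg
  alumina ceramic: M = 88.9 kN·m/kg
  epoxy: M = 38.3 kN·m/kg
  tungsten: M = 35.8 kN·m/kg
  brass: M = 21.3 kN·m/kg
  concrete: M = 17.1 kN·m/kg
Aluminum alloy has the largest M.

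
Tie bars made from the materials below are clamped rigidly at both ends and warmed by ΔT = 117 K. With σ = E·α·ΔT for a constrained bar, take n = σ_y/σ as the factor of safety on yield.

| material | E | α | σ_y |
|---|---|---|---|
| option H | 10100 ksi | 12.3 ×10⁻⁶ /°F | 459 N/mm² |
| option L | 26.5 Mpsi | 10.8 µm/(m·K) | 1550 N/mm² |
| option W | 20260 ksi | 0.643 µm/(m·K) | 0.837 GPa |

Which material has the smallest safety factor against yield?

option H

Per material, after unit conversion:
  option H: E = 69.64, α = 22.1, σ_y = 459.0 → σ = 180 MPa, n = 2.54
  option L: E = 182.7, α = 10.8, σ_y = 1550 → σ = 231 MPa, n = 6.71
  option W: E = 139.7, α = 0.643, σ_y = 837.0 → σ = 10.5 MPa, n = 79.6
The minimum is option H at n = 2.54.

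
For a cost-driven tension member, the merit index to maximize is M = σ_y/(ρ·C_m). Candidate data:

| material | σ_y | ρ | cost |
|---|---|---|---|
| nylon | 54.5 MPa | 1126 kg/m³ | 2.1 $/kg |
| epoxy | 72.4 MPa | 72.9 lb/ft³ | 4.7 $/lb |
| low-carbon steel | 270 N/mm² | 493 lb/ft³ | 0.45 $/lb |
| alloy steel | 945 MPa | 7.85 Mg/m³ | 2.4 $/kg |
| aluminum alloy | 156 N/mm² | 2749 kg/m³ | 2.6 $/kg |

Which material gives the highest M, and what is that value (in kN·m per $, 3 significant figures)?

alloy steel, M = 50.2 kN·m per $

Putting every candidate on a common basis:
  nylon: σ_y = 54.50 MPa, ρ = 1126 kg/m³, cost = 2.100 $/kg
  epoxy: σ_y = 72.40 MPa, ρ = 1168 kg/m³, cost = 10.36 $/kg
  low-carbon steel: σ_y = 270.0 MPa, ρ = 7897 kg/m³, cost = 0.9921 $/kg
  alloy steel: σ_y = 945.0 MPa, ρ = 7850 kg/m³, cost = 2.400 $/kg
  aluminum alloy: σ_y = 156.0 MPa, ρ = 2749 kg/m³, cost = 2.600 $/kg
  alloy steel: M = 50.2 kN·m per $
  low-carbon steel: M = 34.5 kN·m per $
  nylon: M = 23.0 kN·m per $
  aluminum alloy: M = 21.8 kN·m per $
  epoxy: M = 5.98 kN·m per $
The maximum is for alloy steel.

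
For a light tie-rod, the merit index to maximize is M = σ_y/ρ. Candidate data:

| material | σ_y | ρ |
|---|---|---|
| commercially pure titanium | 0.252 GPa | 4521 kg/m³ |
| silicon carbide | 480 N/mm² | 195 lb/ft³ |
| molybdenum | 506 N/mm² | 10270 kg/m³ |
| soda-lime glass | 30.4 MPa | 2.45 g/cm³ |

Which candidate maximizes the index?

In SI units:
  commercially pure titanium: σ_y = 252.0 MPa, ρ = 4521 kg/m³
  silicon carbide: σ_y = 480.0 MPa, ρ = 3124 kg/m³
  molybdenum: σ_y = 506.0 MPa, ρ = 10270 kg/m³
  soda-lime glass: σ_y = 30.40 MPa, ρ = 2450 kg/m³
  silicon carbide: M = 154 kN·m/kg
  commercially pure titanium: M = 55.7 kN·m/kg
  molybdenum: M = 49.3 kN·m/kg
  soda-lime glass: M = 12.4 kN·m/kg
Silicon carbide has the largest M.

silicon carbide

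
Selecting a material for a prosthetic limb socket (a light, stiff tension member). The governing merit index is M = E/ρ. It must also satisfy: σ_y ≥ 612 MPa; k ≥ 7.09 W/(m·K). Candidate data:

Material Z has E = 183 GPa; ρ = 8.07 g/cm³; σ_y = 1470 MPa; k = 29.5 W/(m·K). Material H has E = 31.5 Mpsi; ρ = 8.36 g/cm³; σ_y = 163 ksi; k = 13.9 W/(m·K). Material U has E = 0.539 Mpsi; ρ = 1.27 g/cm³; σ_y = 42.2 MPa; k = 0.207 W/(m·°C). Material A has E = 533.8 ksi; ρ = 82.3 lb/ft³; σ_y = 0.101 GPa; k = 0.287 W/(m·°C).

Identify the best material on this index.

material H

Screen on constraints: σ_y ≥ 612 MPa; k ≥ 7.09 W/(m·K). Survivors: material Z, material H.
Convert each candidate to consistent units, then evaluate M:
  material Z: E = 183.0 GPa, ρ = 8070 kg/m³
  material H: E = 217.2 GPa, ρ = 8360 kg/m³
  material H: M = 26.0 MN·m/kg
  material Z: M = 22.7 MN·m/kg
Material H ranks first.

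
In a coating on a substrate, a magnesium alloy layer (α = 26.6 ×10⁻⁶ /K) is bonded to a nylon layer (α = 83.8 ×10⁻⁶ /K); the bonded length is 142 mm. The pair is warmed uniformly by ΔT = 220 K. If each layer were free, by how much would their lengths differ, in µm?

1790 µm

Δα = |26.6 − 83.8|×10⁻⁶/K = 57.2×10⁻⁶/K.
ΔL_mismatch = Δα·L·ΔT = 57.2×10⁻⁶ × 142.0 mm × 220.0 K = 1790 µm.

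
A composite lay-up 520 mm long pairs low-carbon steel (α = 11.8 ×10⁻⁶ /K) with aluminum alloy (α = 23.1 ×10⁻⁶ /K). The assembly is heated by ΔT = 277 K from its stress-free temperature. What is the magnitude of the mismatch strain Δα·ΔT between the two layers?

3.13×10⁻³

Δα = |11.8 − 23.1|×10⁻⁶/K = 11.3×10⁻⁶/K.
Mismatch strain = Δα·ΔT = 11.3×10⁻⁶ × 277.0 = 3.13×10⁻³.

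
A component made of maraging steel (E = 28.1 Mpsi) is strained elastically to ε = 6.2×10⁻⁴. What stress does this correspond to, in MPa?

120 MPa

E = 28.1 Mpsi = 193.7 GPa.
σ = E·ε = 193700 MPa × 6.2×10⁻⁴ = 120 MPa.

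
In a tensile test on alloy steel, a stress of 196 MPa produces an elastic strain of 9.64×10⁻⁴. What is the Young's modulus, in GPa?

E = σ/ε = 196 MPa / 9.64×10⁻⁴ = 203300 MPa = 203 GPa.

203 GPa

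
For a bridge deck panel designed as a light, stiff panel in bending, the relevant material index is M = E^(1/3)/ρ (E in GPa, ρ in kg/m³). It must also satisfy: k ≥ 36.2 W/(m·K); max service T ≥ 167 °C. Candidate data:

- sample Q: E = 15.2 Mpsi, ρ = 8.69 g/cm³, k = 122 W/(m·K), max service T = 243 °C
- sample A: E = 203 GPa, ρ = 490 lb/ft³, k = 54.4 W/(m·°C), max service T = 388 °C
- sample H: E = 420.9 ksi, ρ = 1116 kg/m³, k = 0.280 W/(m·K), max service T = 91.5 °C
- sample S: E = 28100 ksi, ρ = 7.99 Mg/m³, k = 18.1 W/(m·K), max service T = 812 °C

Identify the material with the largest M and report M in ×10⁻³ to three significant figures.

sample A, M = 0.749×10⁻³

Screen on constraints: k ≥ 36.2 W/(m·K); max service T ≥ 167 °C. Survivors: sample Q, sample A.
Convert each candidate to consistent units, then evaluate M:
  sample Q: E = 104.8 GPa, ρ = 8690 kg/m³
  sample A: E = 203.0 GPa, ρ = 7849 kg/m³
  sample A: M = 0.749×10⁻³
  sample Q: M = 0.543×10⁻³
The maximum is for sample A.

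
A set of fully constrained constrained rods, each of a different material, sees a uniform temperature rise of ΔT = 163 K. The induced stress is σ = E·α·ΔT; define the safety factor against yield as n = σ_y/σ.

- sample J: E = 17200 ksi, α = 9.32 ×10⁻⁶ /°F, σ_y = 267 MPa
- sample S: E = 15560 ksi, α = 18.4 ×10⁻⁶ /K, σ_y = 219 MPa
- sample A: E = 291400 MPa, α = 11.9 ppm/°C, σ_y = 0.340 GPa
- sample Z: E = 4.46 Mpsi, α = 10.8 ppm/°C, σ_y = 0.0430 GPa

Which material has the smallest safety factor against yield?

Converting E to GPa, α to ×10⁻⁶/K, σ_y to MPa, then σ and n for each:
  sample J: E = 118.6, α = 16.8, σ_y = 267.0 → σ = 324 MPa, n = 0.823
  sample S: E = 107.3, α = 18.4, σ_y = 219.0 → σ = 322 MPa, n = 0.681
  sample A: E = 291.4, α = 11.9, σ_y = 340.0 → σ = 565 MPa, n = 0.602
  sample Z: E = 30.75, α = 10.8, σ_y = 43.00 → σ = 54.1 MPa, n = 0.794
Sample A has the lowest safety factor, n = 0.602.

sample A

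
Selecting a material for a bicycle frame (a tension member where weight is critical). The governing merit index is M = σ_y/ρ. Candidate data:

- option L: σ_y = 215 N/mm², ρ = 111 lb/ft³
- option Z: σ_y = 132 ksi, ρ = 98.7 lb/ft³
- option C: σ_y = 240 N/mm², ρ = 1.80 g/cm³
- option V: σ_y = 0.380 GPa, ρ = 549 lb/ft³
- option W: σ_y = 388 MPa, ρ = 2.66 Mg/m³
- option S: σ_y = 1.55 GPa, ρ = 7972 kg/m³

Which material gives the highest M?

option Z

Normalizing units and computing the index:
  option L: σ_y = 215.0 MPa, ρ = 1778 kg/m³
  option Z: σ_y = 910.1 MPa, ρ = 1581 kg/m³
  option C: σ_y = 240.0 MPa, ρ = 1800 kg/m³
  option V: σ_y = 380.0 MPa, ρ = 8794 kg/m³
  option W: σ_y = 388.0 MPa, ρ = 2660 kg/m³
  option S: σ_y = 1550 MPa, ρ = 7972 kg/m³
  option Z: M = 576 kN·m/kg
  option S: M = 194 kN·m/kg
  option W: M = 146 kN·m/kg
  option C: M = 133 kN·m/kg
  option L: M = 121 kN·m/kg
  option V: M = 43.2 kN·m/kg
The maximum is for option Z.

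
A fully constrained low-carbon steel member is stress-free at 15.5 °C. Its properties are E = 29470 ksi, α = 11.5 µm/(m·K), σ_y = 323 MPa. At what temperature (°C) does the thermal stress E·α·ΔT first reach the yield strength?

E = 29470 ksi = 203.2 GPa.
E·α·ΔT = 323.0 MPa ⇒ ΔT = 323.0 / (203.2×10³ × 11.5×10⁻⁶) = 138.2 K.
T = 15.5 + 138.2 = 153.7 °C.

154 °C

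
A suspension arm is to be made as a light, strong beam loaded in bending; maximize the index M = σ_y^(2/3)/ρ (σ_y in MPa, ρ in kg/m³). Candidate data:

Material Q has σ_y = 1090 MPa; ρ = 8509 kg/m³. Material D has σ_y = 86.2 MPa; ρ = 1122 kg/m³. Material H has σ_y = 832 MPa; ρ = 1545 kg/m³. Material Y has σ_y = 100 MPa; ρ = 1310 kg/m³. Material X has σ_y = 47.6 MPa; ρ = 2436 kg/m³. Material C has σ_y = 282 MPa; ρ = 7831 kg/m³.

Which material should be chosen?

Per-candidate index values:
  material H: M = 57.3×10⁻³
  material D: M = 17.4×10⁻³
  material Y: M = 16.4×10⁻³
  material Q: M = 12.4×10⁻³
  material C: M = 5.49×10⁻³
  material X: M = 5.39×10⁻³
Material H ranks first.

material H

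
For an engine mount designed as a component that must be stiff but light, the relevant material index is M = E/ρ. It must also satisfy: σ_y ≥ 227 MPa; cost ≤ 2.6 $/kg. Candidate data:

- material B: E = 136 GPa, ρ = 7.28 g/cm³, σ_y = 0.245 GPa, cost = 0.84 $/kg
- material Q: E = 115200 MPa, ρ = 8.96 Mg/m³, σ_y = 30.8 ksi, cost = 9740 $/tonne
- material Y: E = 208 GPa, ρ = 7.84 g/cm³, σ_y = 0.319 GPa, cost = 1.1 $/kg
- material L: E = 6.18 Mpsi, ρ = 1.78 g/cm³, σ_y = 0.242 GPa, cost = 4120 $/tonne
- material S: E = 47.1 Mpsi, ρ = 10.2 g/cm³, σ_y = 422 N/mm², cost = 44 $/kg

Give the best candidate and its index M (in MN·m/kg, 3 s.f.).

material Y, M = 26.5 MN·m/kg

Screen on constraints: σ_y ≥ 227 MPa; cost ≤ 2.6 $/kg. Survivors: material B, material Y.
In SI units:
  material B: E = 136.0 GPa, ρ = 7280 kg/m³
  material Y: E = 208.0 GPa, ρ = 7840 kg/m³
  material Y: M = 26.5 MN·m/kg
  material B: M = 18.7 MN·m/kg
Material Y ranks first.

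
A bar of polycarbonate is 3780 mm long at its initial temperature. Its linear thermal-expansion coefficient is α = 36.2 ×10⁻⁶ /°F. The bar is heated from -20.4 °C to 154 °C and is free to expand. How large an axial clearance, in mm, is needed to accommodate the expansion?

Convert α: 36.2×10⁻⁶/°F × (9/5) = 65.2×10⁻⁶/K.
ΔT = 154 − (-20.4) = 174.4 K.
ΔL = α·L₀·ΔT = 65.2×10⁻⁶ × 3780 mm × 174.4 K = 43.0 mm.

43.0 mm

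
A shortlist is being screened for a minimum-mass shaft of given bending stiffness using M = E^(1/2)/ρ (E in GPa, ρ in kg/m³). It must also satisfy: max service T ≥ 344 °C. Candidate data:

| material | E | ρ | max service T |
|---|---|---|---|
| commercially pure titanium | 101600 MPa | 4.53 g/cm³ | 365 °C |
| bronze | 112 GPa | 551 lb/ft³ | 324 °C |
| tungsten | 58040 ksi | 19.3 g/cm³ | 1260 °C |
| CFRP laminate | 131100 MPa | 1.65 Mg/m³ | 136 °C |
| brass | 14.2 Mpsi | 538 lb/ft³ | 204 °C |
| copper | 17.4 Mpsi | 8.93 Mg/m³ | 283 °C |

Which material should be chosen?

Screen on constraints: max service T ≥ 344 °C. Survivors: commercially pure titanium, tungsten.
After converting to SI:
  commercially pure titanium: E = 101.6 GPa, ρ = 4530 kg/m³
  tungsten: E = 400.2 GPa, ρ = 19300 kg/m³
  commercially pure titanium: M = 2.23×10⁻³
  tungsten: M = 1.04×10⁻³
Highest index: commercially pure titanium.

commercially pure titanium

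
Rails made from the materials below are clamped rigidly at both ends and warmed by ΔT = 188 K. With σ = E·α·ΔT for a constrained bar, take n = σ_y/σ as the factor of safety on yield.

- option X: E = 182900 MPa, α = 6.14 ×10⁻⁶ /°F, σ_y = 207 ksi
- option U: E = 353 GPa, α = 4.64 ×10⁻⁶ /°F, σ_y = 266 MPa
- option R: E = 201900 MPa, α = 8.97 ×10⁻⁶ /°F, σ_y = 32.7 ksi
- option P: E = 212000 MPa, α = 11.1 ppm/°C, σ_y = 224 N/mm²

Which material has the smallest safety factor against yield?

In consistent units (E in GPa, α in ×10⁻⁶/K, σ_y in MPa):
  option X: E = 182.9, α = 11.1, σ_y = 1427 → σ = 380 MPa, n = 3.76
  option U: E = 353.0, α = 8.35, σ_y = 266.0 → σ = 554 MPa, n = 0.480
  option R: E = 201.9, α = 16.1, σ_y = 225.5 → σ = 613 MPa, n = 0.368
  option P: E = 212.0, α = 11.1, σ_y = 224.0 → σ = 442 MPa, n = 0.506
The minimum is option R at n = 0.368.

option R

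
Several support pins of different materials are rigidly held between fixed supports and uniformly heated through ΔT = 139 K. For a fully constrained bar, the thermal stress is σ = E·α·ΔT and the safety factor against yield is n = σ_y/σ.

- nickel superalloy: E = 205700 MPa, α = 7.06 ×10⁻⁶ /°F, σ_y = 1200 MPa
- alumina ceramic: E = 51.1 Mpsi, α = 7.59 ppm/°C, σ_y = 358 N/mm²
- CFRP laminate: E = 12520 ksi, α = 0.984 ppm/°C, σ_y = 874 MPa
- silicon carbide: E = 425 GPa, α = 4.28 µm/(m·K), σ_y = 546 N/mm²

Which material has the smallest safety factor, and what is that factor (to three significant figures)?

alumina ceramic, n = 0.963

Per material, after unit conversion:
  nickel superalloy: E = 205.7, α = 12.7, σ_y = 1200 → σ = 363 MPa, n = 3.30
  alumina ceramic: E = 352.3, α = 7.59, σ_y = 358.0 → σ = 372 MPa, n = 0.963
  CFRP laminate: E = 86.32, α = 0.984, σ_y = 874.0 → σ = 11.8 MPa, n = 74.0
  silicon carbide: E = 425.0, α = 4.28, σ_y = 546.0 → σ = 253 MPa, n = 2.16
The minimum is alumina ceramic at n = 0.963.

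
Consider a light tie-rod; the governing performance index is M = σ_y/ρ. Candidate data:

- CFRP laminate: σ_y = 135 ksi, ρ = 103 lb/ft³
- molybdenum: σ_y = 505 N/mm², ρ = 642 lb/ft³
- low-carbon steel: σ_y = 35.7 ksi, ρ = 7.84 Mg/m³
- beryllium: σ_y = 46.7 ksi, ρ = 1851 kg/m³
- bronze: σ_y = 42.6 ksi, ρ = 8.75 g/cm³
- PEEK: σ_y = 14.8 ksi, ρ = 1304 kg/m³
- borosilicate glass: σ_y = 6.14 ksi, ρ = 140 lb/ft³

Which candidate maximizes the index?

Normalizing units and computing the index:
  CFRP laminate: σ_y = 930.8 MPa, ρ = 1650 kg/m³
  molybdenum: σ_y = 505.0 MPa, ρ = 10280 kg/m³
  low-carbon steel: σ_y = 246.1 MPa, ρ = 7840 kg/m³
  beryllium: σ_y = 322.0 MPa, ρ = 1851 kg/m³
  bronze: σ_y = 293.7 MPa, ρ = 8750 kg/m³
  PEEK: σ_y = 102.0 MPa, ρ = 1304 kg/m³
  borosilicate glass: σ_y = 42.33 MPa, ρ = 2243 kg/m³
  CFRP laminate: M = 564 kN·m/kg
  beryllium: M = 174 kN·m/kg
  PEEK: M = 78.3 kN·m/kg
  molybdenum: M = 49.1 kN·m/kg
  bronze: M = 33.6 kN·m/kg
  low-carbon steel: M = 31.4 kN·m/kg
  borosilicate glass: M = 18.9 kN·m/kg
Highest index: CFRP laminate.

CFRP laminate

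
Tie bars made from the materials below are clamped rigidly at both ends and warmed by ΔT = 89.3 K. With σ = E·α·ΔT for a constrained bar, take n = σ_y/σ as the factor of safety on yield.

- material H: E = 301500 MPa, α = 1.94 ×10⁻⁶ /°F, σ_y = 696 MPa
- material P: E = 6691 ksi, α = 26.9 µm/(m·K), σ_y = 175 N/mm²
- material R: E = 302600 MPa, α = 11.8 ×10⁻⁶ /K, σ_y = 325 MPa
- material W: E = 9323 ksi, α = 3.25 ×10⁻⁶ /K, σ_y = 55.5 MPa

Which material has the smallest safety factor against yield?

material R

Per material, after unit conversion:
  material H: E = 301.5, α = 3.49, σ_y = 696.0 → σ = 94.0 MPa, n = 7.40
  material P: E = 46.13, α = 26.9, σ_y = 175.0 → σ = 111 MPa, n = 1.58
  material R: E = 302.6, α = 11.8, σ_y = 325.0 → σ = 319 MPa, n = 1.02
  material W: E = 64.28, α = 3.25, σ_y = 55.50 → σ = 18.7 MPa, n = 2.97
The minimum is material R at n = 1.02.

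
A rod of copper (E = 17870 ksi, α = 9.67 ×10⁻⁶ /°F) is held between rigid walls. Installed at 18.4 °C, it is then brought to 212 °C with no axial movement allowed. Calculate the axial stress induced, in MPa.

415 MPa

E = 17870 ksi = 123.2 GPa.
α = 9.67×10⁻⁶/°F × 9/5 = 17.4×10⁻⁶/K.
ΔT = 193.6 K. Constrained thermal stress σ = E·α·ΔT = 123.2×10³ MPa × 17.4×10⁻⁶ × 193.6 = 415 MPa (compressive).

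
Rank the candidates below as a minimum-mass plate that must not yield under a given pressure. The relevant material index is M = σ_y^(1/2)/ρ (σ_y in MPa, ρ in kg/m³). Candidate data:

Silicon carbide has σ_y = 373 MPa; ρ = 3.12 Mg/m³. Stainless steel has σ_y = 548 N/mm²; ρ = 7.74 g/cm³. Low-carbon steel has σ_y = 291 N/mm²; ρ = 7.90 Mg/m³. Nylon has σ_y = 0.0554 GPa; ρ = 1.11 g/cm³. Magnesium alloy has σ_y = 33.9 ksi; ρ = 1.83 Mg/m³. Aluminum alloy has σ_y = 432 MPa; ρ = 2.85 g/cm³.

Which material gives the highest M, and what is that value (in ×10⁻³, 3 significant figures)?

magnesium alloy, M = 8.35×10⁻³

Convert each candidate to consistent units, then evaluate M:
  silicon carbide: σ_y = 373.0 MPa, ρ = 3120 kg/m³
  stainless steel: σ_y = 548.0 MPa, ρ = 7740 kg/m³
  low-carbon steel: σ_y = 291.0 MPa, ρ = 7900 kg/m³
  nylon: σ_y = 55.40 MPa, ρ = 1110 kg/m³
  magnesium alloy: σ_y = 233.7 MPa, ρ = 1830 kg/m³
  aluminum alloy: σ_y = 432.0 MPa, ρ = 2850 kg/m³
  magnesium alloy: M = 8.35×10⁻³
  aluminum alloy: M = 7.29×10⁻³
  nylon: M = 6.71×10⁻³
  silicon carbide: M = 6.19×10⁻³
  stainless steel: M = 3.02×10⁻³
  low-carbon steel: M = 2.16×10⁻³
Magnesium alloy ranks first.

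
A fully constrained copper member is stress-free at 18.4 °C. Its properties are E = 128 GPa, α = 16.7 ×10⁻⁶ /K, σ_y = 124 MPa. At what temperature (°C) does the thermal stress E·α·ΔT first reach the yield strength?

76.4 °C

E·α·ΔT = 124.0 MPa ⇒ ΔT = 124.0 / (128.0×10³ × 16.7×10⁻⁶) = 58.01 K.
T = 18.4 + 58.01 = 76.41 °C.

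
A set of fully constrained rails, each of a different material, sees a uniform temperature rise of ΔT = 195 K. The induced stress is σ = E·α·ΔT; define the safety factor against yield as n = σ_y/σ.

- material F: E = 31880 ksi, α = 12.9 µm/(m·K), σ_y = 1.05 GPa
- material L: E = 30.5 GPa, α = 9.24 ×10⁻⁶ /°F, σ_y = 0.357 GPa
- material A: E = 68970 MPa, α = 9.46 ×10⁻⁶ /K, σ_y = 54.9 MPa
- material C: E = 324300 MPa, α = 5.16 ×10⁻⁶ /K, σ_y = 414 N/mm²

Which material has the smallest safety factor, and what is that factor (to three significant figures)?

Per material, after unit conversion:
  material F: E = 219.8, α = 12.9, σ_y = 1050 → σ = 553 MPa, n = 1.90
  material L: E = 30.50, α = 16.6, σ_y = 357.0 → σ = 98.9 MPa, n = 3.61
  material A: E = 68.97, α = 9.46, σ_y = 54.90 → σ = 127 MPa, n = 0.432
  material C: E = 324.3, α = 5.16, σ_y = 414.0 → σ = 326 MPa, n = 1.27
The minimum is material A at n = 0.432.

material A, n = 0.432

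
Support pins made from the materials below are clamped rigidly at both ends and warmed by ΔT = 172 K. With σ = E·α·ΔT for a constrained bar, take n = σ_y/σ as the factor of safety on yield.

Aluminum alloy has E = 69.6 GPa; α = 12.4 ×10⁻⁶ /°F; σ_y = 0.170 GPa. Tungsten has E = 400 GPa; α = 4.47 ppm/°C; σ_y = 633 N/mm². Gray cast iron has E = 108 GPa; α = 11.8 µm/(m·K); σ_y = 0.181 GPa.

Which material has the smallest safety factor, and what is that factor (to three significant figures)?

aluminum alloy, n = 0.636

In consistent units (E in GPa, α in ×10⁻⁶/K, σ_y in MPa):
  aluminum alloy: E = 69.60, α = 22.3, σ_y = 170.0 → σ = 267 MPa, n = 0.636
  tungsten: E = 400.0, α = 4.47, σ_y = 633.0 → σ = 308 MPa, n = 2.06
  gray cast iron: E = 108.0, α = 11.8, σ_y = 181.0 → σ = 219 MPa, n = 0.826
The minimum is aluminum alloy at n = 0.636.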